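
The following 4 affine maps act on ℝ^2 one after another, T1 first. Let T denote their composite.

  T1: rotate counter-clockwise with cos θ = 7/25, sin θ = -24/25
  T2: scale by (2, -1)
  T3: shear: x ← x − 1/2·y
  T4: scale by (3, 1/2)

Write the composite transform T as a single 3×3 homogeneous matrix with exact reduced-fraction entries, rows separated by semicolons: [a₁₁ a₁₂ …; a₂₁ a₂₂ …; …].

T1 = [7/25 24/25 0; -24/25 7/25 0; 0 0 1]
T2·T1 = [14/25 48/25 0; 24/25 -7/25 0; 0 0 1]
T3·…·T1 = [2/25 103/50 0; 24/25 -7/25 0; 0 0 1]
T4·…·T1 = [6/25 309/50 0; 12/25 -7/50 0; 0 0 1]

T = [6/25 309/50 0; 12/25 -7/50 0; 0 0 1]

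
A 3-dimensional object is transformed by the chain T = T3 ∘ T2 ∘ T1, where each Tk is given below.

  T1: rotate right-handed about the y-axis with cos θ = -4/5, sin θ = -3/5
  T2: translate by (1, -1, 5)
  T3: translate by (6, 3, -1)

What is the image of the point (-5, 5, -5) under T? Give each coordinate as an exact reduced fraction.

T(p) = (14, 7, 5)

T1 rotate right-handed about the y-axis with cos θ = -4/5, sin θ = -3/5: (-5, 5, -5) → (7, 5, 1)
T2 translate by (1, -1, 5): (7, 5, 1) → (8, 4, 6)
T3 translate by (6, 3, -1): (8, 4, 6) → (14, 7, 5)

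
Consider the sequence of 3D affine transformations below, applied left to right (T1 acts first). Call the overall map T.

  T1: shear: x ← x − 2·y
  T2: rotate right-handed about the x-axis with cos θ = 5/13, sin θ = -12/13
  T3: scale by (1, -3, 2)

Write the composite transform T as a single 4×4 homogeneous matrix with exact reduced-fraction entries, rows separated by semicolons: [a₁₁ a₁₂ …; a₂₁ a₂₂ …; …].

T = [1 -2 0 0; 0 -15/13 -36/13 0; 0 -24/13 10/13 0; 0 0 0 1]

T1 = [1 -2 0 0; 0 1 0 0; 0 0 1 0; 0 0 0 1]
T2·T1 = [1 -2 0 0; 0 5/13 12/13 0; 0 -12/13 5/13 0; 0 0 0 1]
T3·…·T1 = [1 -2 0 0; 0 -15/13 -36/13 0; 0 -24/13 10/13 0; 0 0 0 1]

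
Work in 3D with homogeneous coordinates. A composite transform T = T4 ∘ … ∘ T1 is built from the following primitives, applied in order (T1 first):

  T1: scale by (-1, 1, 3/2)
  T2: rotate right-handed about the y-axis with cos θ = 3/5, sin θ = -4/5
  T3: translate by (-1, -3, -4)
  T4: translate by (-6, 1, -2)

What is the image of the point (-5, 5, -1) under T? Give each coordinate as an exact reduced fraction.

T1 scale by (-1, 1, 3/2): (-5, 5, -1) → (5, 5, -3/2)
T2 rotate right-handed about the y-axis with cos θ = 3/5, sin θ = -4/5: (5, 5, -3/2) → (21/5, 5, 31/10)
T3 translate by (-1, -3, -4): (21/5, 5, 31/10) → (16/5, 2, -9/10)
T4 translate by (-6, 1, -2): (16/5, 2, -9/10) → (-14/5, 3, -29/10)

T(p) = (-14/5, 3, -29/10)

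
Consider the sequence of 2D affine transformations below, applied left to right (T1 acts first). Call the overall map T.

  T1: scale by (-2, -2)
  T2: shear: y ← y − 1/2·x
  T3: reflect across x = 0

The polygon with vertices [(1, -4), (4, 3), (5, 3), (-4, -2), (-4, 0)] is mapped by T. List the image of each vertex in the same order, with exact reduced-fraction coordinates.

T1 scale by (-2, -2): (1, -4) → (-2, 8); (4, 3) → (-8, -6); (5, 3) → (-10, -6); (-4, -2) → (8, 4); (-4, 0) → (8, 0)
T2 shear: y ← y − 1/2·x: (-2, 8) → (-2, 9); (-8, -6) → (-8, -2); (-10, -6) → (-10, -1); (8, 4) → (8, 0); (8, 0) → (8, -4)
T3 reflect across x = 0: (-2, 9) → (2, 9); (-8, -2) → (8, -2); (-10, -1) → (10, -1); (8, 0) → (-8, 0); (8, -4) → (-8, -4)

image vertices: (2, 9), (8, -2), (10, -1), (-8, 0), (-8, -4)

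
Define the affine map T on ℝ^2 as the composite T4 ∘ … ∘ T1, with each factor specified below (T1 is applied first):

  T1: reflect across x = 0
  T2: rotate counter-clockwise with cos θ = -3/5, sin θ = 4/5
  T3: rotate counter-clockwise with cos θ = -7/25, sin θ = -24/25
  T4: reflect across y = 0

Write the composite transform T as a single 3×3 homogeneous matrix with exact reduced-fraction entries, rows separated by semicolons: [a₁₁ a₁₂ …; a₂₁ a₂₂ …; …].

T = [-117/125 -44/125 0; 44/125 -117/125 0; 0 0 1]

T1 = [-1 0 0; 0 1 0; 0 0 1]
T2·T1 = [3/5 -4/5 0; -4/5 -3/5 0; 0 0 1]
T3·…·T1 = [-117/125 -44/125 0; -44/125 117/125 0; 0 0 1]
T4·…·T1 = [-117/125 -44/125 0; 44/125 -117/125 0; 0 0 1]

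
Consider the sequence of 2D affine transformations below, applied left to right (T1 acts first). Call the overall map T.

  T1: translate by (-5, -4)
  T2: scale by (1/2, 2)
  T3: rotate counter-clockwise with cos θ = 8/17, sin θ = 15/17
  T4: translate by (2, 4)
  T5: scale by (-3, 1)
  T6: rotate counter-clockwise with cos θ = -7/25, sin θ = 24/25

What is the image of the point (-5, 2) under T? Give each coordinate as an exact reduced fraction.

T1 translate by (-5, -4): (-5, 2) → (-10, -2)
T2 scale by (1/2, 2): (-10, -2) → (-5, -4)
T3 rotate counter-clockwise with cos θ = 8/17, sin θ = 15/17: (-5, -4) → (20/17, -107/17)
T4 translate by (2, 4): (20/17, -107/17) → (54/17, -39/17)
T5 scale by (-3, 1): (54/17, -39/17) → (-162/17, -39/17)
T6 rotate counter-clockwise with cos θ = -7/25, sin θ = 24/25: (-162/17, -39/17) → (414/85, -723/85)

T(p) = (414/85, -723/85)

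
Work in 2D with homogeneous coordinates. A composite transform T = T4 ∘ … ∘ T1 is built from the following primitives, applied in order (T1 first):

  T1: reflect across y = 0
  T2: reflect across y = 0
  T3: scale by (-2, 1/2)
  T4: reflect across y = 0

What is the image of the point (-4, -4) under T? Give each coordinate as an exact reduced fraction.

T1 reflect across y = 0: (-4, -4) → (-4, 4)
T2 reflect across y = 0: (-4, 4) → (-4, -4)
T3 scale by (-2, 1/2): (-4, -4) → (8, -2)
T4 reflect across y = 0: (8, -2) → (8, 2)

T(p) = (8, 2)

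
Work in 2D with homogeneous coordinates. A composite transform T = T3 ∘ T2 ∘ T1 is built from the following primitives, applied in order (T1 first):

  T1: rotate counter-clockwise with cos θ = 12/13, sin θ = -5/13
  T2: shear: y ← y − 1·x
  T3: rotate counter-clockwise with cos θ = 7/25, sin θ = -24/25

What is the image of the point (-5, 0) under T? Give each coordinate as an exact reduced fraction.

T(p) = (324/65, 407/65)

T1 rotate counter-clockwise with cos θ = 12/13, sin θ = -5/13: (-5, 0) → (-60/13, 25/13)
T2 shear: y ← y − 1·x: (-60/13, 25/13) → (-60/13, 85/13)
T3 rotate counter-clockwise with cos θ = 7/25, sin θ = -24/25: (-60/13, 85/13) → (324/65, 407/65)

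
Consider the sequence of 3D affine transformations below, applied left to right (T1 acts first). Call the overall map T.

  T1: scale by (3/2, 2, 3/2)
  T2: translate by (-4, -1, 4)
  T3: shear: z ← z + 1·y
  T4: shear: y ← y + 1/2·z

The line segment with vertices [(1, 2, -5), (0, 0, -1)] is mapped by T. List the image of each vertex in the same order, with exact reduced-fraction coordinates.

image vertices: (-5/2, 11/4, -1/2), (-4, -1/4, 3/2)

T1 scale by (3/2, 2, 3/2): (1, 2, -5) → (3/2, 4, -15/2); (0, 0, -1) → (0, 0, -3/2)
T2 translate by (-4, -1, 4): (3/2, 4, -15/2) → (-5/2, 3, -7/2); (0, 0, -3/2) → (-4, -1, 5/2)
T3 shear: z ← z + 1·y: (-5/2, 3, -7/2) → (-5/2, 3, -1/2); (-4, -1, 5/2) → (-4, -1, 3/2)
T4 shear: y ← y + 1/2·z: (-5/2, 3, -1/2) → (-5/2, 11/4, -1/2); (-4, -1, 3/2) → (-4, -1/4, 3/2)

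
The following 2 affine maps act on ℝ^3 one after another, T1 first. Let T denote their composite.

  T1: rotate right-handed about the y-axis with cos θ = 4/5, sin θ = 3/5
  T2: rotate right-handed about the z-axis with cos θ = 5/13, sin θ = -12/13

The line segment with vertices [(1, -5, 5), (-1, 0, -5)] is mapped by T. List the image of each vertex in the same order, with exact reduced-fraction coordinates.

T1 rotate right-handed about the y-axis with cos θ = 4/5, sin θ = 3/5: (1, -5, 5) → (19/5, -5, 17/5); (-1, 0, -5) → (-19/5, 0, -17/5)
T2 rotate right-handed about the z-axis with cos θ = 5/13, sin θ = -12/13: (19/5, -5, 17/5) → (-41/13, -353/65, 17/5); (-19/5, 0, -17/5) → (-19/13, 228/65, -17/5)

image vertices: (-41/13, -353/65, 17/5), (-19/13, 228/65, -17/5)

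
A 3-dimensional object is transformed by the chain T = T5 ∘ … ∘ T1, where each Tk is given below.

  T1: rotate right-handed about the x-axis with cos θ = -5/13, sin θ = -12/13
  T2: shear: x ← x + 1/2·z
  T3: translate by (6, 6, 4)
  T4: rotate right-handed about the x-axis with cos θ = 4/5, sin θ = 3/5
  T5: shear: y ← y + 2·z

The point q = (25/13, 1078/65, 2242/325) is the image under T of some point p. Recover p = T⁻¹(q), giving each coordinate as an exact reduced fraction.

T1 = [1 0 0 0; 0 -5/13 12/13 0; 0 -12/13 -5/13 0; 0 0 0 1]
T2·T1 = [1 -6/13 -5/26 0; 0 -5/13 12/13 0; 0 -12/13 -5/13 0; 0 0 0 1]
T3·…·T1 = [1 -6/13 -5/26 6; 0 -5/13 12/13 6; 0 -12/13 -5/13 4; 0 0 0 1]
T4·…·T1 = [1 -6/13 -5/26 6; 0 16/65 63/65 12/5; 0 -63/65 16/65 34/5; 0 0 0 1]
T5·…·T1 = [1 -6/13 -5/26 6; 0 -22/13 19/13 16; 0 -63/65 16/65 34/5; 0 0 0 1]
det M = 1; M⁻¹ = [1 3/10 -1 -4; 0 16/65 -19/13 6; 0 63/65 -22/13 -4; 0 0 0 1]
M⁻¹ · (25/13, 1078/65, 2242/325)ᵀ = (-4, 0, 2/5)ᵀ

p = (-4, 0, 2/5)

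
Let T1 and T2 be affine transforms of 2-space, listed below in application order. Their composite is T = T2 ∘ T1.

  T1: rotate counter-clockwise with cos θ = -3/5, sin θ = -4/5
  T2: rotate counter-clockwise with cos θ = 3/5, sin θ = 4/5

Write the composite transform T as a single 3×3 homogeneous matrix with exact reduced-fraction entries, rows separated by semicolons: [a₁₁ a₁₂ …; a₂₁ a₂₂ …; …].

T1 = [-3/5 4/5 0; -4/5 -3/5 0; 0 0 1]
T2·T1 = [7/25 24/25 0; -24/25 7/25 0; 0 0 1]

T = [7/25 24/25 0; -24/25 7/25 0; 0 0 1]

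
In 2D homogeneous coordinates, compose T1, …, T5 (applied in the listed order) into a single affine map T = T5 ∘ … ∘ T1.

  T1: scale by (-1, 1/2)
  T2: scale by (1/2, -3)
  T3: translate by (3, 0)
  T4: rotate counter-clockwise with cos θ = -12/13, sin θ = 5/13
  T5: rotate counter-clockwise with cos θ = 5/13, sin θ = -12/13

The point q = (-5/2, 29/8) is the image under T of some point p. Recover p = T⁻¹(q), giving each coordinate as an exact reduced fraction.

T1 = [-1 0 0; 0 1/2 0; 0 0 1]
T2·T1 = [-1/2 0 0; 0 -3/2 0; 0 0 1]
T3·…·T1 = [-1/2 0 3; 0 -3/2 0; 0 0 1]
T4·…·T1 = [6/13 15/26 -36/13; -5/26 18/13 15/13; 0 0 1]
T5·…·T1 = [0 3/2 0; -1/2 0 3; 0 0 1]
det M = 3/4; M⁻¹ = [0 -2 6; 2/3 0 0; 0 0 1]
M⁻¹ · (-5/2, 29/8)ᵀ = (-5/4, -5/3)ᵀ

p = (-5/4, -5/3)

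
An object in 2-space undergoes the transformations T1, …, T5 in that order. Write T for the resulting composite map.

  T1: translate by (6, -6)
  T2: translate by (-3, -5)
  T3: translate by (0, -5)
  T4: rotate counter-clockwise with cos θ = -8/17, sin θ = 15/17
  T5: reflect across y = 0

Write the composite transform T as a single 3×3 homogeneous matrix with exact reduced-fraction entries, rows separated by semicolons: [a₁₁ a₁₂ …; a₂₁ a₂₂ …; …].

T1 = [1 0 6; 0 1 -6; 0 0 1]
T2·T1 = [1 0 3; 0 1 -11; 0 0 1]
T3·…·T1 = [1 0 3; 0 1 -16; 0 0 1]
T4·…·T1 = [-8/17 -15/17 216/17; 15/17 -8/17 173/17; 0 0 1]
T5·…·T1 = [-8/17 -15/17 216/17; -15/17 8/17 -173/17; 0 0 1]

T = [-8/17 -15/17 216/17; -15/17 8/17 -173/17; 0 0 1]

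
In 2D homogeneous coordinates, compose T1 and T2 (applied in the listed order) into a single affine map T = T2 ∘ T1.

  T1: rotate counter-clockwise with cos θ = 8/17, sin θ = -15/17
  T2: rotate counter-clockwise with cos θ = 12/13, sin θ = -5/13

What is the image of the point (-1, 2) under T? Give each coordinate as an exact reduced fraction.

T1 rotate counter-clockwise with cos θ = 8/17, sin θ = -15/17: (-1, 2) → (22/17, 31/17)
T2 rotate counter-clockwise with cos θ = 12/13, sin θ = -5/13: (22/17, 31/17) → (419/221, 262/221)

T(p) = (419/221, 262/221)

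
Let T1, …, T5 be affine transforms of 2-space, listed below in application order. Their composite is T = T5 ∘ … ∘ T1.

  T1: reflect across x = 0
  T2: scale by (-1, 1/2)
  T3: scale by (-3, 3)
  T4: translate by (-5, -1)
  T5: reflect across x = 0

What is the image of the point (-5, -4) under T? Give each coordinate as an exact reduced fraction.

T1 reflect across x = 0: (-5, -4) → (5, -4)
T2 scale by (-1, 1/2): (5, -4) → (-5, -2)
T3 scale by (-3, 3): (-5, -2) → (15, -6)
T4 translate by (-5, -1): (15, -6) → (10, -7)
T5 reflect across x = 0: (10, -7) → (-10, -7)

T(p) = (-10, -7)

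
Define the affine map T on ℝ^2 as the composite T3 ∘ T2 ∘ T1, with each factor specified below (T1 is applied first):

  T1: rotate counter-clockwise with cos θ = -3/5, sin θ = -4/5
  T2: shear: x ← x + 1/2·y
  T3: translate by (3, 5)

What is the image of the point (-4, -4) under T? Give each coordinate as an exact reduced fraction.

T(p) = (5, 53/5)

T1 rotate counter-clockwise with cos θ = -3/5, sin θ = -4/5: (-4, -4) → (-4/5, 28/5)
T2 shear: x ← x + 1/2·y: (-4/5, 28/5) → (2, 28/5)
T3 translate by (3, 5): (2, 28/5) → (5, 53/5)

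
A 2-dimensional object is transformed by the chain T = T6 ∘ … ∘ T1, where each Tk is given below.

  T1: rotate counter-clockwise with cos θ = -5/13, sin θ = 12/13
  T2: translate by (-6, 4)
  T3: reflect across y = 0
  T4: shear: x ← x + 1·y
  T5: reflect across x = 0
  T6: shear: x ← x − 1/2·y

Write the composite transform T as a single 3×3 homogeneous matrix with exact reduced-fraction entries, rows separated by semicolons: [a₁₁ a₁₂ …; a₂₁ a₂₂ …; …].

T1 = [-5/13 -12/13 0; 12/13 -5/13 0; 0 0 1]
T2·T1 = [-5/13 -12/13 -6; 12/13 -5/13 4; 0 0 1]
T3·…·T1 = [-5/13 -12/13 -6; -12/13 5/13 -4; 0 0 1]
T4·…·T1 = [-17/13 -7/13 -10; -12/13 5/13 -4; 0 0 1]
T5·…·T1 = [17/13 7/13 10; -12/13 5/13 -4; 0 0 1]
T6·…·T1 = [23/13 9/26 12; -12/13 5/13 -4; 0 0 1]

T = [23/13 9/26 12; -12/13 5/13 -4; 0 0 1]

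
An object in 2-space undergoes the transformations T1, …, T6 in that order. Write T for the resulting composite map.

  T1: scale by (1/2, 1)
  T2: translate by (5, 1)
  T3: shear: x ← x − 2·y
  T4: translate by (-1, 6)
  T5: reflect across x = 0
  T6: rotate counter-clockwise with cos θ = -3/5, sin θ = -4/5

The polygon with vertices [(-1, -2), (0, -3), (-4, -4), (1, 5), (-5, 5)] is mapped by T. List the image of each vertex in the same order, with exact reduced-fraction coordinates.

image vertices: (73/10, 7/5), (8, 4), (36/5, 23/5), (51/10, -66/5), (33/10, -78/5)

T1 scale by (1/2, 1): (-1, -2) → (-1/2, -2); (0, -3) → (0, -3); (-4, -4) → (-2, -4); (1, 5) → (1/2, 5); (-5, 5) → (-5/2, 5)
T2 translate by (5, 1): (-1/2, -2) → (9/2, -1); (0, -3) → (5, -2); (-2, -4) → (3, -3); (1/2, 5) → (11/2, 6); (-5/2, 5) → (5/2, 6)
T3 shear: x ← x − 2·y: (9/2, -1) → (13/2, -1); (5, -2) → (9, -2); (3, -3) → (9, -3); (11/2, 6) → (-13/2, 6); (5/2, 6) → (-19/2, 6)
T4 translate by (-1, 6): (13/2, -1) → (11/2, 5); (9, -2) → (8, 4); (9, -3) → (8, 3); (-13/2, 6) → (-15/2, 12); (-19/2, 6) → (-21/2, 12)
T5 reflect across x = 0: (11/2, 5) → (-11/2, 5); (8, 4) → (-8, 4); (8, 3) → (-8, 3); (-15/2, 12) → (15/2, 12); (-21/2, 12) → (21/2, 12)
T6 rotate counter-clockwise with cos θ = -3/5, sin θ = -4/5: (-11/2, 5) → (73/10, 7/5); (-8, 4) → (8, 4); (-8, 3) → (36/5, 23/5); (15/2, 12) → (51/10, -66/5); (21/2, 12) → (33/10, -78/5)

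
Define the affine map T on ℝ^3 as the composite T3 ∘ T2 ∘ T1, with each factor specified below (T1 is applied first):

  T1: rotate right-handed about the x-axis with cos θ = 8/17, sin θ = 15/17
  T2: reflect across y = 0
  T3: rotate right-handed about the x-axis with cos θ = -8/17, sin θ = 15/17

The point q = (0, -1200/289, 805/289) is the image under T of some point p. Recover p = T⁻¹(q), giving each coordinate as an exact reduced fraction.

T1 = [1 0 0 0; 0 8/17 -15/17 0; 0 15/17 8/17 0; 0 0 0 1]
T2·T1 = [1 0 0 0; 0 -8/17 15/17 0; 0 15/17 8/17 0; 0 0 0 1]
T3·…·T1 = [1 0 0 0; 0 -161/289 -240/289 0; 0 -240/289 161/289 0; 0 0 0 1]
det M = -1; M⁻¹ = [1 0 0 0; 0 -161/289 -240/289 0; 0 -240/289 161/289 0; 0 0 0 1]
M⁻¹ · (0, -1200/289, 805/289)ᵀ = (0, 0, 5)ᵀ

p = (0, 0, 5)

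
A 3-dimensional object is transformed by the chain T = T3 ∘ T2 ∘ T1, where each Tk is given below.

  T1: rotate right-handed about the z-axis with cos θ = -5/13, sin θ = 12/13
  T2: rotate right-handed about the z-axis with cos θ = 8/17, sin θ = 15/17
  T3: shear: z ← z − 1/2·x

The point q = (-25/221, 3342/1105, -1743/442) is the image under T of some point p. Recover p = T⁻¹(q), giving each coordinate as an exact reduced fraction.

T1 = [-5/13 -12/13 0 0; 12/13 -5/13 0 0; 0 0 1 0; 0 0 0 1]
T2·T1 = [-220/221 -21/221 0 0; 21/221 -220/221 0 0; 0 0 1 0; 0 0 0 1]
T3·…·T1 = [-220/221 -21/221 0 0; 21/221 -220/221 0 0; 110/221 21/442 1 0; 0 0 0 1]
det M = 1; M⁻¹ = [-220/221 21/221 0 0; -21/221 -220/221 0 0; 1/2 0 1 0; 0 0 0 1]
M⁻¹ · (-25/221, 3342/1105, -1743/442)ᵀ = (2/5, -3, -4)ᵀ

p = (2/5, -3, -4)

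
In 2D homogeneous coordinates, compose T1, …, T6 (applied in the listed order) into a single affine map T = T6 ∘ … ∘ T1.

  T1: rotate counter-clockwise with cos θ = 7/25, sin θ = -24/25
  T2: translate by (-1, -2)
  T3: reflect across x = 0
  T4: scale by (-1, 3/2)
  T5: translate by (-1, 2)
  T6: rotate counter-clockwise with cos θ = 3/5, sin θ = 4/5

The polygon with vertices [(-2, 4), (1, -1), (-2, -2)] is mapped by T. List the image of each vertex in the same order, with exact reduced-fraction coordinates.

T1 rotate counter-clockwise with cos θ = 7/25, sin θ = -24/25: (-2, 4) → (82/25, 76/25); (1, -1) → (-17/25, -31/25); (-2, -2) → (-62/25, 34/25)
T2 translate by (-1, -2): (82/25, 76/25) → (57/25, 26/25); (-17/25, -31/25) → (-42/25, -81/25); (-62/25, 34/25) → (-87/25, -16/25)
T3 reflect across x = 0: (57/25, 26/25) → (-57/25, 26/25); (-42/25, -81/25) → (42/25, -81/25); (-87/25, -16/25) → (87/25, -16/25)
T4 scale by (-1, 3/2): (-57/25, 26/25) → (57/25, 39/25); (42/25, -81/25) → (-42/25, -243/50); (87/25, -16/25) → (-87/25, -24/25)
T5 translate by (-1, 2): (57/25, 39/25) → (32/25, 89/25); (-42/25, -243/50) → (-67/25, -143/50); (-87/25, -24/25) → (-112/25, 26/25)
T6 rotate counter-clockwise with cos θ = 3/5, sin θ = 4/5: (32/25, 89/25) → (-52/25, 79/25); (-67/25, -143/50) → (17/25, -193/50); (-112/25, 26/25) → (-88/25, -74/25)

image vertices: (-52/25, 79/25), (17/25, -193/50), (-88/25, -74/25)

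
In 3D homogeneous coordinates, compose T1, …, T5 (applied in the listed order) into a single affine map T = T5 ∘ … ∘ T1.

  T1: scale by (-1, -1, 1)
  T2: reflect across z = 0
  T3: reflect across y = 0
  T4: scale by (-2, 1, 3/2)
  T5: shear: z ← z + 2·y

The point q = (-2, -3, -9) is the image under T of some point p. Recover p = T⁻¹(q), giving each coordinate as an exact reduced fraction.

T1 = [-1 0 0 0; 0 -1 0 0; 0 0 1 0; 0 0 0 1]
T2·T1 = [-1 0 0 0; 0 -1 0 0; 0 0 -1 0; 0 0 0 1]
T3·…·T1 = [-1 0 0 0; 0 1 0 0; 0 0 -1 0; 0 0 0 1]
T4·…·T1 = [2 0 0 0; 0 1 0 0; 0 0 -3/2 0; 0 0 0 1]
T5·…·T1 = [2 0 0 0; 0 1 0 0; 0 2 -3/2 0; 0 0 0 1]
det M = -3; M⁻¹ = [1/2 0 0 0; 0 1 0 0; 0 4/3 -2/3 0; 0 0 0 1]
M⁻¹ · (-2, -3, -9)ᵀ = (-1, -3, 2)ᵀ

p = (-1, -3, 2)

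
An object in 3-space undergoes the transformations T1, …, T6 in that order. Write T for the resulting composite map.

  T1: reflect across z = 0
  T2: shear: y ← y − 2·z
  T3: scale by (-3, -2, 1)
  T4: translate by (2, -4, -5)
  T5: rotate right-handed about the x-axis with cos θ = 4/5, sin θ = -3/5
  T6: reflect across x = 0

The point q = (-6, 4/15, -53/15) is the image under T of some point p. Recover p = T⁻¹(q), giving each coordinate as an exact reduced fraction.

T1 = [1 0 0 0; 0 1 0 0; 0 0 -1 0; 0 0 0 1]
T2·T1 = [1 0 0 0; 0 1 2 0; 0 0 -1 0; 0 0 0 1]
T3·…·T1 = [-3 0 0 0; 0 -2 -4 0; 0 0 -1 0; 0 0 0 1]
T4·…·T1 = [-3 0 0 2; 0 -2 -4 -4; 0 0 -1 -5; 0 0 0 1]
T5·…·T1 = [-3 0 0 2; 0 -8/5 -19/5 -31/5; 0 6/5 8/5 -8/5; 0 0 0 1]
T6·…·T1 = [3 0 0 -2; 0 -8/5 -19/5 -31/5; 0 6/5 8/5 -8/5; 0 0 0 1]
det M = 6; M⁻¹ = [1/3 0 0 2/3; 0 4/5 19/10 8; 0 -3/5 -4/5 -5; 0 0 0 1]
M⁻¹ · (-6, 4/15, -53/15)ᵀ = (-4/3, 3/2, -7/3)ᵀ

p = (-4/3, 3/2, -7/3)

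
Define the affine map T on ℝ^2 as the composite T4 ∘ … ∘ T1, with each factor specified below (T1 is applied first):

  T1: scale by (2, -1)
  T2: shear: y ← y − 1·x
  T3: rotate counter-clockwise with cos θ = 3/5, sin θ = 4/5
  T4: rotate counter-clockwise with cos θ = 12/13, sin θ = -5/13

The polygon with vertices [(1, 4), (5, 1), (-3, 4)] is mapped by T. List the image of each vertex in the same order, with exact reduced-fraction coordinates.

image vertices: (62/13, -54/13), (71/5, -22/5), (-402/65, -86/65)

T1 scale by (2, -1): (1, 4) → (2, -4); (5, 1) → (10, -1); (-3, 4) → (-6, -4)
T2 shear: y ← y − 1·x: (2, -4) → (2, -6); (10, -1) → (10, -11); (-6, -4) → (-6, 2)
T3 rotate counter-clockwise with cos θ = 3/5, sin θ = 4/5: (2, -6) → (6, -2); (10, -11) → (74/5, 7/5); (-6, 2) → (-26/5, -18/5)
T4 rotate counter-clockwise with cos θ = 12/13, sin θ = -5/13: (6, -2) → (62/13, -54/13); (74/5, 7/5) → (71/5, -22/5); (-26/5, -18/5) → (-402/65, -86/65)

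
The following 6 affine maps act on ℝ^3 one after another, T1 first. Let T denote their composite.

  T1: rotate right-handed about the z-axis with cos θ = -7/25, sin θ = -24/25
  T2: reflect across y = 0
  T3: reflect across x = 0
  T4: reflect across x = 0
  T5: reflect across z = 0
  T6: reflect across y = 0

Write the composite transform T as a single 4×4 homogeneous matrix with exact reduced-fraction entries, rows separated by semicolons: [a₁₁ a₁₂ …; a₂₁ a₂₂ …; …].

T1 = [-7/25 24/25 0 0; -24/25 -7/25 0 0; 0 0 1 0; 0 0 0 1]
T2·T1 = [-7/25 24/25 0 0; 24/25 7/25 0 0; 0 0 1 0; 0 0 0 1]
T3·…·T1 = [7/25 -24/25 0 0; 24/25 7/25 0 0; 0 0 1 0; 0 0 0 1]
T4·…·T1 = [-7/25 24/25 0 0; 24/25 7/25 0 0; 0 0 1 0; 0 0 0 1]
T5·…·T1 = [-7/25 24/25 0 0; 24/25 7/25 0 0; 0 0 -1 0; 0 0 0 1]
T6·…·T1 = [-7/25 24/25 0 0; -24/25 -7/25 0 0; 0 0 -1 0; 0 0 0 1]

T = [-7/25 24/25 0 0; -24/25 -7/25 0 0; 0 0 -1 0; 0 0 0 1]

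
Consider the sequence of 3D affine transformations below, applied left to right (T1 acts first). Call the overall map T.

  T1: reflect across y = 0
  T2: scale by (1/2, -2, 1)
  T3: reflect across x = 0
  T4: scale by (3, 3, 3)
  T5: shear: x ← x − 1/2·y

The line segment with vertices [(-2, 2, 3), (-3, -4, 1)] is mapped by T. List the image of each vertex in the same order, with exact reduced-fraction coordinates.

image vertices: (-3, 12, 9), (33/2, -24, 3)

T1 reflect across y = 0: (-2, 2, 3) → (-2, -2, 3); (-3, -4, 1) → (-3, 4, 1)
T2 scale by (1/2, -2, 1): (-2, -2, 3) → (-1, 4, 3); (-3, 4, 1) → (-3/2, -8, 1)
T3 reflect across x = 0: (-1, 4, 3) → (1, 4, 3); (-3/2, -8, 1) → (3/2, -8, 1)
T4 scale by (3, 3, 3): (1, 4, 3) → (3, 12, 9); (3/2, -8, 1) → (9/2, -24, 3)
T5 shear: x ← x − 1/2·y: (3, 12, 9) → (-3, 12, 9); (9/2, -24, 3) → (33/2, -24, 3)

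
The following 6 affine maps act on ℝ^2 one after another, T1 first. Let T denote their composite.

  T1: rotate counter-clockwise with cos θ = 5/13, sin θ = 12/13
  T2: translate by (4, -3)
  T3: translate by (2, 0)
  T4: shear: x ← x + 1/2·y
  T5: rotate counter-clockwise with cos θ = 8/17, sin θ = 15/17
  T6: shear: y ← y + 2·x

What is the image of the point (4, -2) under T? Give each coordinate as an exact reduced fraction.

T(p) = (987/221, 7577/442)

T1 rotate counter-clockwise with cos θ = 5/13, sin θ = 12/13: (4, -2) → (44/13, 38/13)
T2 translate by (4, -3): (44/13, 38/13) → (96/13, -1/13)
T3 translate by (2, 0): (96/13, -1/13) → (122/13, -1/13)
T4 shear: x ← x + 1/2·y: (122/13, -1/13) → (243/26, -1/13)
T5 rotate counter-clockwise with cos θ = 8/17, sin θ = 15/17: (243/26, -1/13) → (987/221, 3629/442)
T6 shear: y ← y + 2·x: (987/221, 3629/442) → (987/221, 7577/442)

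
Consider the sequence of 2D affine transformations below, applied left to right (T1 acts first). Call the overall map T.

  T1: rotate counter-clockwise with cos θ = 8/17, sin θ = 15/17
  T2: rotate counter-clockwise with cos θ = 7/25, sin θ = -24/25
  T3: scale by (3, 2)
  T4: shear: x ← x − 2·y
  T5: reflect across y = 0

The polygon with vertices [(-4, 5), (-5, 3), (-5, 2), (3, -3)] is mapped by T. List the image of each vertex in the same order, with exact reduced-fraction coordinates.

image vertices: (-13399/425, -4856/425), (-717/25, -198/25), (-10786/425, -2534/425), (8997/425, 3018/425)

T1 rotate counter-clockwise with cos θ = 8/17, sin θ = 15/17: (-4, 5) → (-107/17, -20/17); (-5, 3) → (-5, -3); (-5, 2) → (-70/17, -59/17); (3, -3) → (69/17, 21/17)
T2 rotate counter-clockwise with cos θ = 7/25, sin θ = -24/25: (-107/17, -20/17) → (-1229/425, 2428/425); (-5, -3) → (-107/25, 99/25); (-70/17, -59/17) → (-1906/425, 1267/425); (69/17, 21/17) → (987/425, -1509/425)
T3 scale by (3, 2): (-1229/425, 2428/425) → (-3687/425, 4856/425); (-107/25, 99/25) → (-321/25, 198/25); (-1906/425, 1267/425) → (-5718/425, 2534/425); (987/425, -1509/425) → (2961/425, -3018/425)
T4 shear: x ← x − 2·y: (-3687/425, 4856/425) → (-13399/425, 4856/425); (-321/25, 198/25) → (-717/25, 198/25); (-5718/425, 2534/425) → (-10786/425, 2534/425); (2961/425, -3018/425) → (8997/425, -3018/425)
T5 reflect across y = 0: (-13399/425, 4856/425) → (-13399/425, -4856/425); (-717/25, 198/25) → (-717/25, -198/25); (-10786/425, 2534/425) → (-10786/425, -2534/425); (8997/425, -3018/425) → (8997/425, 3018/425)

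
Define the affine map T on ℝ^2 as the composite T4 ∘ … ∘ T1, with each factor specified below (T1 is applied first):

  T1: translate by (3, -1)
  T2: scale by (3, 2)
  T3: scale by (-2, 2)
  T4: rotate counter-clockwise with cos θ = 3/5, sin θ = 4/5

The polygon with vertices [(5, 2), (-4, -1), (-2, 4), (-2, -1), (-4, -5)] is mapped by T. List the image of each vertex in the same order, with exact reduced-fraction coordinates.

T1 translate by (3, -1): (5, 2) → (8, 1); (-4, -1) → (-1, -2); (-2, 4) → (1, 3); (-2, -1) → (1, -2); (-4, -5) → (-1, -6)
T2 scale by (3, 2): (8, 1) → (24, 2); (-1, -2) → (-3, -4); (1, 3) → (3, 6); (1, -2) → (3, -4); (-1, -6) → (-3, -12)
T3 scale by (-2, 2): (24, 2) → (-48, 4); (-3, -4) → (6, -8); (3, 6) → (-6, 12); (3, -4) → (-6, -8); (-3, -12) → (6, -24)
T4 rotate counter-clockwise with cos θ = 3/5, sin θ = 4/5: (-48, 4) → (-32, -36); (6, -8) → (10, 0); (-6, 12) → (-66/5, 12/5); (-6, -8) → (14/5, -48/5); (6, -24) → (114/5, -48/5)

image vertices: (-32, -36), (10, 0), (-66/5, 12/5), (14/5, -48/5), (114/5, -48/5)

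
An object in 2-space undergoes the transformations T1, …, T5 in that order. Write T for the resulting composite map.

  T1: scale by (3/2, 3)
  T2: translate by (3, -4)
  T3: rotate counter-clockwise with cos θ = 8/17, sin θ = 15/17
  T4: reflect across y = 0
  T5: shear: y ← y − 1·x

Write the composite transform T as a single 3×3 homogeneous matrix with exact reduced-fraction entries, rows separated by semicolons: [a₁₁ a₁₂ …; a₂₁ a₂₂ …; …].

T = [12/17 -45/17 84/17; -69/34 21/17 -97/17; 0 0 1]

T1 = [3/2 0 0; 0 3 0; 0 0 1]
T2·T1 = [3/2 0 3; 0 3 -4; 0 0 1]
T3·…·T1 = [12/17 -45/17 84/17; 45/34 24/17 13/17; 0 0 1]
T4·…·T1 = [12/17 -45/17 84/17; -45/34 -24/17 -13/17; 0 0 1]
T5·…·T1 = [12/17 -45/17 84/17; -69/34 21/17 -97/17; 0 0 1]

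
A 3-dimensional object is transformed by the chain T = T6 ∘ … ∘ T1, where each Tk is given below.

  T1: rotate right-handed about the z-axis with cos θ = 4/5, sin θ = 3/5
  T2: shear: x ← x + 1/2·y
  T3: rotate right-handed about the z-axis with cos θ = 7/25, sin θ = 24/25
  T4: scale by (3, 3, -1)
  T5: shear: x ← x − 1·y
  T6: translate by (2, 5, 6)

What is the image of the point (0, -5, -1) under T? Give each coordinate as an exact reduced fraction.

T(p) = (371/25, 113/25, 7)

T1 rotate right-handed about the z-axis with cos θ = 4/5, sin θ = 3/5: (0, -5, -1) → (3, -4, -1)
T2 shear: x ← x + 1/2·y: (3, -4, -1) → (1, -4, -1)
T3 rotate right-handed about the z-axis with cos θ = 7/25, sin θ = 24/25: (1, -4, -1) → (103/25, -4/25, -1)
T4 scale by (3, 3, -1): (103/25, -4/25, -1) → (309/25, -12/25, 1)
T5 shear: x ← x − 1·y: (309/25, -12/25, 1) → (321/25, -12/25, 1)
T6 translate by (2, 5, 6): (321/25, -12/25, 1) → (371/25, 113/25, 7)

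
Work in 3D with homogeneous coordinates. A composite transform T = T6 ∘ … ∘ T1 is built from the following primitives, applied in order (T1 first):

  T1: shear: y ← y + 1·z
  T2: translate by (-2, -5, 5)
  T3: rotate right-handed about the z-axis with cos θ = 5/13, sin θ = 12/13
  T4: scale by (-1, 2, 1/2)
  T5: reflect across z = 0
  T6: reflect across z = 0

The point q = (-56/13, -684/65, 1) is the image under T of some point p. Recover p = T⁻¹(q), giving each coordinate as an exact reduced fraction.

p = (-6/5, 2, -3)

T1 = [1 0 0 0; 0 1 1 0; 0 0 1 0; 0 0 0 1]
T2·T1 = [1 0 0 -2; 0 1 1 -5; 0 0 1 5; 0 0 0 1]
T3·…·T1 = [5/13 -12/13 -12/13 50/13; 12/13 5/13 5/13 -49/13; 0 0 1 5; 0 0 0 1]
T4·…·T1 = [-5/13 12/13 12/13 -50/13; 24/13 10/13 10/13 -98/13; 0 0 1/2 5/2; 0 0 0 1]
T5·…·T1 = [-5/13 12/13 12/13 -50/13; 24/13 10/13 10/13 -98/13; 0 0 -1/2 -5/2; 0 0 0 1]
T6·…·T1 = [-5/13 12/13 12/13 -50/13; 24/13 10/13 10/13 -98/13; 0 0 1/2 5/2; 0 0 0 1]
det M = -1; M⁻¹ = [-5/13 6/13 0 2; 12/13 5/26 -2 10; 0 0 2 -5; 0 0 0 1]
M⁻¹ · (-56/13, -684/65, 1)ᵀ = (-6/5, 2, -3)ᵀ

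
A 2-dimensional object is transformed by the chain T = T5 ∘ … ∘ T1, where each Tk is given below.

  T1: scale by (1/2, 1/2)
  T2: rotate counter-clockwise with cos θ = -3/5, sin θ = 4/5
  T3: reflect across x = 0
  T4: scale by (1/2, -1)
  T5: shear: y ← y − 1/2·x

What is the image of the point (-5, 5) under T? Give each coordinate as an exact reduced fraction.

T(p) = (1/4, 27/8)

T1 scale by (1/2, 1/2): (-5, 5) → (-5/2, 5/2)
T2 rotate counter-clockwise with cos θ = -3/5, sin θ = 4/5: (-5/2, 5/2) → (-1/2, -7/2)
T3 reflect across x = 0: (-1/2, -7/2) → (1/2, -7/2)
T4 scale by (1/2, -1): (1/2, -7/2) → (1/4, 7/2)
T5 shear: y ← y − 1/2·x: (1/4, 7/2) → (1/4, 27/8)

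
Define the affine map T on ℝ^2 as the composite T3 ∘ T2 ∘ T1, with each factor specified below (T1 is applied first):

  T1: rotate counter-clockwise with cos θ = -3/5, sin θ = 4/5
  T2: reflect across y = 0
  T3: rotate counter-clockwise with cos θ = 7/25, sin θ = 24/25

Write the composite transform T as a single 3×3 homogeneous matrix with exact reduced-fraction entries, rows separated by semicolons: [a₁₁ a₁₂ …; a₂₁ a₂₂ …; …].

T = [3/5 -4/5 0; -4/5 -3/5 0; 0 0 1]

T1 = [-3/5 -4/5 0; 4/5 -3/5 0; 0 0 1]
T2·T1 = [-3/5 -4/5 0; -4/5 3/5 0; 0 0 1]
T3·…·T1 = [3/5 -4/5 0; -4/5 -3/5 0; 0 0 1]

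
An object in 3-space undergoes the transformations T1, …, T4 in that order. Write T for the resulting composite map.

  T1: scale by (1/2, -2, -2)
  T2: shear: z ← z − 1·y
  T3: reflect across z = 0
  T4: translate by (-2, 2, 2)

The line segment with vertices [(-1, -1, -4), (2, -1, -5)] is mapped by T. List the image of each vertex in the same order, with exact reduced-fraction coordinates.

T1 scale by (1/2, -2, -2): (-1, -1, -4) → (-1/2, 2, 8); (2, -1, -5) → (1, 2, 10)
T2 shear: z ← z − 1·y: (-1/2, 2, 8) → (-1/2, 2, 6); (1, 2, 10) → (1, 2, 8)
T3 reflect across z = 0: (-1/2, 2, 6) → (-1/2, 2, -6); (1, 2, 8) → (1, 2, -8)
T4 translate by (-2, 2, 2): (-1/2, 2, -6) → (-5/2, 4, -4); (1, 2, -8) → (-1, 4, -6)

image vertices: (-5/2, 4, -4), (-1, 4, -6)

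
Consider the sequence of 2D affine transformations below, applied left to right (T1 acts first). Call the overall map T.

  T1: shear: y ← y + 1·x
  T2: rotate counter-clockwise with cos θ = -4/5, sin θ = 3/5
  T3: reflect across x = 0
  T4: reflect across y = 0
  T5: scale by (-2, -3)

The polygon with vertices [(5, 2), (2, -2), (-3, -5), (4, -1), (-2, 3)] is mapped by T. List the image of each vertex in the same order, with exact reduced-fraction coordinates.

T1 shear: y ← y + 1·x: (5, 2) → (5, 7); (2, -2) → (2, 0); (-3, -5) → (-3, -8); (4, -1) → (4, 3); (-2, 3) → (-2, 1)
T2 rotate counter-clockwise with cos θ = -4/5, sin θ = 3/5: (5, 7) → (-41/5, -13/5); (2, 0) → (-8/5, 6/5); (-3, -8) → (36/5, 23/5); (4, 3) → (-5, 0); (-2, 1) → (1, -2)
T3 reflect across x = 0: (-41/5, -13/5) → (41/5, -13/5); (-8/5, 6/5) → (8/5, 6/5); (36/5, 23/5) → (-36/5, 23/5); (-5, 0) → (5, 0); (1, -2) → (-1, -2)
T4 reflect across y = 0: (41/5, -13/5) → (41/5, 13/5); (8/5, 6/5) → (8/5, -6/5); (-36/5, 23/5) → (-36/5, -23/5); (5, 0) → (5, 0); (-1, -2) → (-1, 2)
T5 scale by (-2, -3): (41/5, 13/5) → (-82/5, -39/5); (8/5, -6/5) → (-16/5, 18/5); (-36/5, -23/5) → (72/5, 69/5); (5, 0) → (-10, 0); (-1, 2) → (2, -6)

image vertices: (-82/5, -39/5), (-16/5, 18/5), (72/5, 69/5), (-10, 0), (2, -6)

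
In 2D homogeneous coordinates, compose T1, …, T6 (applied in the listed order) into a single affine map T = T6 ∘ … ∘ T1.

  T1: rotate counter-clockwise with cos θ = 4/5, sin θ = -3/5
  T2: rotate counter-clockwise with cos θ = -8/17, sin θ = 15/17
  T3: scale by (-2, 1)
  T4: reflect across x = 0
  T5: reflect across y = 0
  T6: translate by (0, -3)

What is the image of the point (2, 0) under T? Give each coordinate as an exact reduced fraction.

T(p) = (52/85, -423/85)

T1 rotate counter-clockwise with cos θ = 4/5, sin θ = -3/5: (2, 0) → (8/5, -6/5)
T2 rotate counter-clockwise with cos θ = -8/17, sin θ = 15/17: (8/5, -6/5) → (26/85, 168/85)
T3 scale by (-2, 1): (26/85, 168/85) → (-52/85, 168/85)
T4 reflect across x = 0: (-52/85, 168/85) → (52/85, 168/85)
T5 reflect across y = 0: (52/85, 168/85) → (52/85, -168/85)
T6 translate by (0, -3): (52/85, -168/85) → (52/85, -423/85)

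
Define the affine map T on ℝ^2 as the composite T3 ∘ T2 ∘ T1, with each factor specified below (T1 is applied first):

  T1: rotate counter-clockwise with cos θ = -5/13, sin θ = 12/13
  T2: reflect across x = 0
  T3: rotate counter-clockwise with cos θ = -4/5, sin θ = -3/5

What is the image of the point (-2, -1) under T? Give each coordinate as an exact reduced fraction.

T(p) = (31/65, 142/65)

T1 rotate counter-clockwise with cos θ = -5/13, sin θ = 12/13: (-2, -1) → (22/13, -19/13)
T2 reflect across x = 0: (22/13, -19/13) → (-22/13, -19/13)
T3 rotate counter-clockwise with cos θ = -4/5, sin θ = -3/5: (-22/13, -19/13) → (31/65, 142/65)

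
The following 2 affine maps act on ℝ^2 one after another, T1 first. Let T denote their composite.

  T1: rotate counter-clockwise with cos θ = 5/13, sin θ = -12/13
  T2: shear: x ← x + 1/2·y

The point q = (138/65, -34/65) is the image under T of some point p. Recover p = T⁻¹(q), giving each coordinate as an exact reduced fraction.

p = (7/5, 2)

T1 = [5/13 12/13 0; -12/13 5/13 0; 0 0 1]
T2·T1 = [-1/13 29/26 0; -12/13 5/13 0; 0 0 1]
det M = 1; M⁻¹ = [5/13 -29/26 0; 12/13 -1/13 0; 0 0 1]
M⁻¹ · (138/65, -34/65)ᵀ = (7/5, 2)ᵀ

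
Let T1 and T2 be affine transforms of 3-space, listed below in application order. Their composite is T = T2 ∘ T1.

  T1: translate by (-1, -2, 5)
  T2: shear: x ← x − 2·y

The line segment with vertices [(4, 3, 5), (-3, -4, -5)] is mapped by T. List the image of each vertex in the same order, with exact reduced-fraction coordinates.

image vertices: (1, 1, 10), (8, -6, 0)

T1 translate by (-1, -2, 5): (4, 3, 5) → (3, 1, 10); (-3, -4, -5) → (-4, -6, 0)
T2 shear: x ← x − 2·y: (3, 1, 10) → (1, 1, 10); (-4, -6, 0) → (8, -6, 0)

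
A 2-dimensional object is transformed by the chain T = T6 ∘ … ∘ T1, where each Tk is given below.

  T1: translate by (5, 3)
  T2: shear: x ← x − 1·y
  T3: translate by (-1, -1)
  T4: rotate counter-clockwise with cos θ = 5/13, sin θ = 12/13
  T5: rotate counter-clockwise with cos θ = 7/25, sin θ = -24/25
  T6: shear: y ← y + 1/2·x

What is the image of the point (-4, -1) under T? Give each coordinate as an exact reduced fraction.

T(p) = (-122/65, 18/65)

T1 translate by (5, 3): (-4, -1) → (1, 2)
T2 shear: x ← x − 1·y: (1, 2) → (-1, 2)
T3 translate by (-1, -1): (-1, 2) → (-2, 1)
T4 rotate counter-clockwise with cos θ = 5/13, sin θ = 12/13: (-2, 1) → (-22/13, -19/13)
T5 rotate counter-clockwise with cos θ = 7/25, sin θ = -24/25: (-22/13, -19/13) → (-122/65, 79/65)
T6 shear: y ← y + 1/2·x: (-122/65, 79/65) → (-122/65, 18/65)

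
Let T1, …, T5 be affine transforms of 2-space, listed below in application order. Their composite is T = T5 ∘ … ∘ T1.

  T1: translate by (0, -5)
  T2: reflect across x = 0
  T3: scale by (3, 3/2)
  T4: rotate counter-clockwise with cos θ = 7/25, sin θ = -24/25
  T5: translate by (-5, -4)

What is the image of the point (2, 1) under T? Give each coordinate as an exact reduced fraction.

T1 translate by (0, -5): (2, 1) → (2, -4)
T2 reflect across x = 0: (2, -4) → (-2, -4)
T3 scale by (3, 3/2): (-2, -4) → (-6, -6)
T4 rotate counter-clockwise with cos θ = 7/25, sin θ = -24/25: (-6, -6) → (-186/25, 102/25)
T5 translate by (-5, -4): (-186/25, 102/25) → (-311/25, 2/25)

T(p) = (-311/25, 2/25)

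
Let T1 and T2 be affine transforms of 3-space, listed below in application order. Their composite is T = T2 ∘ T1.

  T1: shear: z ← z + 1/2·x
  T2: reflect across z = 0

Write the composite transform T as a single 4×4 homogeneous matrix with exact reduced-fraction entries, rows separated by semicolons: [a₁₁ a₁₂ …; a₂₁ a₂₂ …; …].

T = [1 0 0 0; 0 1 0 0; -1/2 0 -1 0; 0 0 0 1]

T1 = [1 0 0 0; 0 1 0 0; 1/2 0 1 0; 0 0 0 1]
T2·T1 = [1 0 0 0; 0 1 0 0; -1/2 0 -1 0; 0 0 0 1]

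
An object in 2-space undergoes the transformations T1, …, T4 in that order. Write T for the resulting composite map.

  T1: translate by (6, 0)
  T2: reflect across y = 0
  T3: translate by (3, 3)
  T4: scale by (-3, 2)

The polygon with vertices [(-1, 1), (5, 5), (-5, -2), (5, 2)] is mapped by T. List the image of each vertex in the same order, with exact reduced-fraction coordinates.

T1 translate by (6, 0): (-1, 1) → (5, 1); (5, 5) → (11, 5); (-5, -2) → (1, -2); (5, 2) → (11, 2)
T2 reflect across y = 0: (5, 1) → (5, -1); (11, 5) → (11, -5); (1, -2) → (1, 2); (11, 2) → (11, -2)
T3 translate by (3, 3): (5, -1) → (8, 2); (11, -5) → (14, -2); (1, 2) → (4, 5); (11, -2) → (14, 1)
T4 scale by (-3, 2): (8, 2) → (-24, 4); (14, -2) → (-42, -4); (4, 5) → (-12, 10); (14, 1) → (-42, 2)

image vertices: (-24, 4), (-42, -4), (-12, 10), (-42, 2)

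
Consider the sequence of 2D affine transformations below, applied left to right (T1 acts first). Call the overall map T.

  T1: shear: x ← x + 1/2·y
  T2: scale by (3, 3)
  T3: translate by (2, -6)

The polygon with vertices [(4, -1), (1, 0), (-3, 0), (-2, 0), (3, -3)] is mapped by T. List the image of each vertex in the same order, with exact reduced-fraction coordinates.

T1 shear: x ← x + 1/2·y: (4, -1) → (7/2, -1); (1, 0) → (1, 0); (-3, 0) → (-3, 0); (-2, 0) → (-2, 0); (3, -3) → (3/2, -3)
T2 scale by (3, 3): (7/2, -1) → (21/2, -3); (1, 0) → (3, 0); (-3, 0) → (-9, 0); (-2, 0) → (-6, 0); (3/2, -3) → (9/2, -9)
T3 translate by (2, -6): (21/2, -3) → (25/2, -9); (3, 0) → (5, -6); (-9, 0) → (-7, -6); (-6, 0) → (-4, -6); (9/2, -9) → (13/2, -15)

image vertices: (25/2, -9), (5, -6), (-7, -6), (-4, -6), (13/2, -15)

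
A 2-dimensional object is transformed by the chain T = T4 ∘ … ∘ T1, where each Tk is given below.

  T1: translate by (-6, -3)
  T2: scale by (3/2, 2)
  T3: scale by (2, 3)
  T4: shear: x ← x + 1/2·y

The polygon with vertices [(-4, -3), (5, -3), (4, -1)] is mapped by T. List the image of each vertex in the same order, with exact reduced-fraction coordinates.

T1 translate by (-6, -3): (-4, -3) → (-10, -6); (5, -3) → (-1, -6); (4, -1) → (-2, -4)
T2 scale by (3/2, 2): (-10, -6) → (-15, -12); (-1, -6) → (-3/2, -12); (-2, -4) → (-3, -8)
T3 scale by (2, 3): (-15, -12) → (-30, -36); (-3/2, -12) → (-3, -36); (-3, -8) → (-6, -24)
T4 shear: x ← x + 1/2·y: (-30, -36) → (-48, -36); (-3, -36) → (-21, -36); (-6, -24) → (-18, -24)

image vertices: (-48, -36), (-21, -36), (-18, -24)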